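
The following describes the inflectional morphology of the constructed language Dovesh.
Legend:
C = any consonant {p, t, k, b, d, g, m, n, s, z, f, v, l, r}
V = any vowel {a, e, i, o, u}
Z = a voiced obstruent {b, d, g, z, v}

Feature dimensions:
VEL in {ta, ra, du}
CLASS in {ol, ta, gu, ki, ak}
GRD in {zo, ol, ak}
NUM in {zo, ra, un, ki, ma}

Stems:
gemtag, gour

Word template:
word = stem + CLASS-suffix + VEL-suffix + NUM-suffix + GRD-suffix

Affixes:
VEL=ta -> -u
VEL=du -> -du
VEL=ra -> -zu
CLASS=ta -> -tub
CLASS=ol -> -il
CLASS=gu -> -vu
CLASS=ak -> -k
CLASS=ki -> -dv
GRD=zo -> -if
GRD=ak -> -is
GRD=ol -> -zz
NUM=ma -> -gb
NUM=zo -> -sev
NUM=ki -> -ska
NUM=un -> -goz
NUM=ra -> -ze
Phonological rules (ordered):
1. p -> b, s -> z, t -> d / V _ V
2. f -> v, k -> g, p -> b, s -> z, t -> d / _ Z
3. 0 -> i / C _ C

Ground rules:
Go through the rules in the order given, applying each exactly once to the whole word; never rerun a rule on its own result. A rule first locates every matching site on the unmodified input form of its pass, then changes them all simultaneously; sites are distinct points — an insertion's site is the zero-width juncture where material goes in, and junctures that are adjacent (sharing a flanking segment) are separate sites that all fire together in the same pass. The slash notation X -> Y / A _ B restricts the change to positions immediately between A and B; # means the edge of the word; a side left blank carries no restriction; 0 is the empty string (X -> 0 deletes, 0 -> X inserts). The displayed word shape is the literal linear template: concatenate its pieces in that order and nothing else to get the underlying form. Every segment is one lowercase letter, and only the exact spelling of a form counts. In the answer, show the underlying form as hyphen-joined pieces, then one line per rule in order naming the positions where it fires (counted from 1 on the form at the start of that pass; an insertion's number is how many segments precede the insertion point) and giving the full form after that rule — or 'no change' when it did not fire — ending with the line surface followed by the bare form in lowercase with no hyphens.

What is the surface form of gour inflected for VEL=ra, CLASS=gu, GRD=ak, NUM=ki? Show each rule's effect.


underlying: gour-vu-zu-ska-is
1. p -> b, s -> z, t -> d / V _ V: no change
2. f -> v, k -> g, p -> b, s -> z, t -> d / _ Z: no change
3. 0 -> i / C _ C: inserts after position(s) 4, 9: gourivuzusikais
surface: gourivuzusikais


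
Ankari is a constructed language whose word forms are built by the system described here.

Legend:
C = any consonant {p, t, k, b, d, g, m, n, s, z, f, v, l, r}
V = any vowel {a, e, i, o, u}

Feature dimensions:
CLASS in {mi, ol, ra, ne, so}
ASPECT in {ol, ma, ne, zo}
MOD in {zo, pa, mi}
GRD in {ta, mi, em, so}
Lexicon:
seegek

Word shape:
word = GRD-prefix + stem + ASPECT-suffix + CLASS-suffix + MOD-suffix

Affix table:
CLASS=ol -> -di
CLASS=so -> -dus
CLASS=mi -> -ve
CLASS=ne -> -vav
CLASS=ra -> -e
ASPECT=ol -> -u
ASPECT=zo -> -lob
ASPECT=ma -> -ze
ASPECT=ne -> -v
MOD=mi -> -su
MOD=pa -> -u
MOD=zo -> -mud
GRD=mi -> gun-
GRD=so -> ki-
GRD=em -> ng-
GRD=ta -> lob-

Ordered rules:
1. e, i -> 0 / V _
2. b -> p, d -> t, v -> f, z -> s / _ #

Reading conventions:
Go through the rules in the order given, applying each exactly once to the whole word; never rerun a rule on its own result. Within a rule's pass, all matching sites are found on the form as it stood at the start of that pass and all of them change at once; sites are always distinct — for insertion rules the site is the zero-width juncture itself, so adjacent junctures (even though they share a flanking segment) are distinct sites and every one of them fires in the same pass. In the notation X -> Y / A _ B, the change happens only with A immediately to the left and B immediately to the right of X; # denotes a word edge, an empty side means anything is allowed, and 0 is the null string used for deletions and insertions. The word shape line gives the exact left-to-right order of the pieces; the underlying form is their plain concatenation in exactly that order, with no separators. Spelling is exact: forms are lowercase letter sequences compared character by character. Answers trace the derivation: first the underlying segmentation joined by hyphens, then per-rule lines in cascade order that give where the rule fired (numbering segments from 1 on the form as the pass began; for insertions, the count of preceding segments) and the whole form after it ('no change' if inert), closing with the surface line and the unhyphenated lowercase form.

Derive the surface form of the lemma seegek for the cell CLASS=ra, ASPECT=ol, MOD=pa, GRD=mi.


underlying: gun-seegek-u-e-u
1. e, i -> 0 / V _: fires at position(s) 6, 11: gunsegekuu
2. b -> p, d -> t, v -> f, z -> s / _ #: no change
surface: gunsegekuu


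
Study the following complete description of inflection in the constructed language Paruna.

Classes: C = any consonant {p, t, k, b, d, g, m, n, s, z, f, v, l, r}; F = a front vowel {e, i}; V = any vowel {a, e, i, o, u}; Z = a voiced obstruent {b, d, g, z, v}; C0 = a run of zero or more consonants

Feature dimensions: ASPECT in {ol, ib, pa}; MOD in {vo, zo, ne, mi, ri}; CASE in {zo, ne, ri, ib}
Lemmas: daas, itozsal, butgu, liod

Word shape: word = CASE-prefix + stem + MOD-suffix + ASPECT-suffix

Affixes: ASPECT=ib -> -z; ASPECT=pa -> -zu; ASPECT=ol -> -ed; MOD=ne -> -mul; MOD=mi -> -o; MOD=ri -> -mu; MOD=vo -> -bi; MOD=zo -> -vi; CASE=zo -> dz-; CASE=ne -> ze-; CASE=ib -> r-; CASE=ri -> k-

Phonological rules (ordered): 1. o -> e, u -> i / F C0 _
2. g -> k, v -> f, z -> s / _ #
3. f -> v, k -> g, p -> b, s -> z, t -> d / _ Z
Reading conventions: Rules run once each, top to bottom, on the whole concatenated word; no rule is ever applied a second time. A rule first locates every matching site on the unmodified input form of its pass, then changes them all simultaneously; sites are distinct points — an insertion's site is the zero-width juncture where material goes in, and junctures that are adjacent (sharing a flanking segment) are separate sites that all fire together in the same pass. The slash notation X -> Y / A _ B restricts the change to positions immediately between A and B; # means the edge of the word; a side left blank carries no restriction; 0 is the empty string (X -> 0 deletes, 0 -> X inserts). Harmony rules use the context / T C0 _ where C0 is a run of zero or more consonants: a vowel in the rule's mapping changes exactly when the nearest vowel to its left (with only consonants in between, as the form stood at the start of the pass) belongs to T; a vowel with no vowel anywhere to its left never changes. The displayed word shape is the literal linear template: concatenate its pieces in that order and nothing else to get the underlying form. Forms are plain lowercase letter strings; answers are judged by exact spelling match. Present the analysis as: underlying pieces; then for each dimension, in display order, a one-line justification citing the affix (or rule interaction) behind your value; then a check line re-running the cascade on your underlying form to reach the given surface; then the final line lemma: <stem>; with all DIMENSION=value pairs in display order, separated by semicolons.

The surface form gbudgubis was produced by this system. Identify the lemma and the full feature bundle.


underlying: k-butgu-bi-z
ASPECT=ib - signalled by the affix -z
MOD=vo - signalled by the affix -bi
CASE=ri - signalled by the affix k-
check: kbutgubiz -> kbutgubiz -> kbutgubis -> gbudgubis
lemma: butgu; ASPECT=ib; MOD=vo; CASE=ri


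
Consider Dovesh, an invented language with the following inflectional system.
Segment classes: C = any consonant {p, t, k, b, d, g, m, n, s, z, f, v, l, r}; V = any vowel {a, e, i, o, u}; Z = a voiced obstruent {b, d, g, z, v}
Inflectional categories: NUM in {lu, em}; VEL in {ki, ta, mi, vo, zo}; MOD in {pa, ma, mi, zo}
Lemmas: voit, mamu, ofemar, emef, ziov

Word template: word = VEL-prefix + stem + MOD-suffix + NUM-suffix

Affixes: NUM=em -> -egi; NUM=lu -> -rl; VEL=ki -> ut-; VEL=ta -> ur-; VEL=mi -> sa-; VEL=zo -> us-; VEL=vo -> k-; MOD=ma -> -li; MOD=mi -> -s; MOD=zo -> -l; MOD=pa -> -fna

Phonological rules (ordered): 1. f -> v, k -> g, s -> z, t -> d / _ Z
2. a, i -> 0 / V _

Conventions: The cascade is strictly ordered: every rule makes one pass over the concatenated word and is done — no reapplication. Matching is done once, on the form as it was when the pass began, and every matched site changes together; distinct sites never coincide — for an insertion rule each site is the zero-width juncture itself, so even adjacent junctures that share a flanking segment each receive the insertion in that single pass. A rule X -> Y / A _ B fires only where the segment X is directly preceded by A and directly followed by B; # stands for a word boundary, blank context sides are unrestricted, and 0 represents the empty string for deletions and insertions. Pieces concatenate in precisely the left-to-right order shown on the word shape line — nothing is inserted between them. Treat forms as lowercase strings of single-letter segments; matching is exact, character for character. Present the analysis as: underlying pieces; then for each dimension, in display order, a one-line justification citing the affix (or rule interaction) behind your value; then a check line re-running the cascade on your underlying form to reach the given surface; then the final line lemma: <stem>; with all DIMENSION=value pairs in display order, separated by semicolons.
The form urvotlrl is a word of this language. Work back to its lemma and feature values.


underlying: ur-voit-l-rl
NUM=lu - signalled by the affix -rl
VEL=ta - signalled by the affix ur-
MOD=zo - signalled by the affix -l
check: urvoitlrl -> urvoitlrl -> urvotlrl
lemma: voit; NUM=lu; VEL=ta; MOD=zo


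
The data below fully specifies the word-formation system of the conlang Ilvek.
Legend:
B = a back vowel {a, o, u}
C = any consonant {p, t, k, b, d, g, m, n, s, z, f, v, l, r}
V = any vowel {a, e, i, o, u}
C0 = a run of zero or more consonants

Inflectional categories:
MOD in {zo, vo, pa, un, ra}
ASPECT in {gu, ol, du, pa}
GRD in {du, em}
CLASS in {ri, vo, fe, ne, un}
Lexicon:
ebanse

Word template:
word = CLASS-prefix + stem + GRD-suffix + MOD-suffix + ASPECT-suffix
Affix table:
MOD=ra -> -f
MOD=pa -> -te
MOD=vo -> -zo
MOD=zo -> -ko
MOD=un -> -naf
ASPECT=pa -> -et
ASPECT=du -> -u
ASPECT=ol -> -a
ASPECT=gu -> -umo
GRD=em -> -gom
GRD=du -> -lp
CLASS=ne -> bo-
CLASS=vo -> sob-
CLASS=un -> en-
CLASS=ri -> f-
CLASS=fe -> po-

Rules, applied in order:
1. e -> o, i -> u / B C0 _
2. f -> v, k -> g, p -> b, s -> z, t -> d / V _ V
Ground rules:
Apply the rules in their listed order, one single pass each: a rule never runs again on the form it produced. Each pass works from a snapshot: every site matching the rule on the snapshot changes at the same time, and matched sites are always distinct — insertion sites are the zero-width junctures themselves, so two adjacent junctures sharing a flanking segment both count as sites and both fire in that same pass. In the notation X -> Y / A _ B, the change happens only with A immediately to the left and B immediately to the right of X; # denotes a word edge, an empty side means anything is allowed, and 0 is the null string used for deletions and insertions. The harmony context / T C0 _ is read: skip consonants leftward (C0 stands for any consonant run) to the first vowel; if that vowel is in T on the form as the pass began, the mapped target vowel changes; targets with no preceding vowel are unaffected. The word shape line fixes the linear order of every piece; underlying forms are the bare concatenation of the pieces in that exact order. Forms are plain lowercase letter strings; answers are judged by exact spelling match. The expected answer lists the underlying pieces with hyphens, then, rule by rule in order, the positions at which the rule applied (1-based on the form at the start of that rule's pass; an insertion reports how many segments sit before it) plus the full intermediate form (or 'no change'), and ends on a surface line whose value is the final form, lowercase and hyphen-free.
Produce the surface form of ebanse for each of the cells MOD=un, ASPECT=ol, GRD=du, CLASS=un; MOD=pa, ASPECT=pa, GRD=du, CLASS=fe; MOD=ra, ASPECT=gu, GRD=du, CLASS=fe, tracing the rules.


cell MOD=un, ASPECT=ol, GRD=du, CLASS=un:
underlying: en-ebanse-lp-naf-a
1. e -> o, i -> u / B C0 _: fires at position(s) 8: enebansolpnafa
2. f -> v, k -> g, p -> b, s -> z, t -> d / V _ V: fires at position(s) 13: enebansolpnava
surface: enebansolpnava

cell MOD=pa, ASPECT=pa, GRD=du, CLASS=fe:
underlying: po-ebanse-lp-te-et
1. e -> o, i -> u / B C0 _: fires at position(s) 3, 8: poobansolpteet
2. f -> v, k -> g, p -> b, s -> z, t -> d / V _ V: no change
surface: poobansolpteet

cell MOD=ra, ASPECT=gu, GRD=du, CLASS=fe:
underlying: po-ebanse-lp-f-umo
1. e -> o, i -> u / B C0 _: fires at position(s) 3, 8: poobansolpfumo
2. f -> v, k -> g, p -> b, s -> z, t -> d / V _ V: no change
surface: poobansolpfumo


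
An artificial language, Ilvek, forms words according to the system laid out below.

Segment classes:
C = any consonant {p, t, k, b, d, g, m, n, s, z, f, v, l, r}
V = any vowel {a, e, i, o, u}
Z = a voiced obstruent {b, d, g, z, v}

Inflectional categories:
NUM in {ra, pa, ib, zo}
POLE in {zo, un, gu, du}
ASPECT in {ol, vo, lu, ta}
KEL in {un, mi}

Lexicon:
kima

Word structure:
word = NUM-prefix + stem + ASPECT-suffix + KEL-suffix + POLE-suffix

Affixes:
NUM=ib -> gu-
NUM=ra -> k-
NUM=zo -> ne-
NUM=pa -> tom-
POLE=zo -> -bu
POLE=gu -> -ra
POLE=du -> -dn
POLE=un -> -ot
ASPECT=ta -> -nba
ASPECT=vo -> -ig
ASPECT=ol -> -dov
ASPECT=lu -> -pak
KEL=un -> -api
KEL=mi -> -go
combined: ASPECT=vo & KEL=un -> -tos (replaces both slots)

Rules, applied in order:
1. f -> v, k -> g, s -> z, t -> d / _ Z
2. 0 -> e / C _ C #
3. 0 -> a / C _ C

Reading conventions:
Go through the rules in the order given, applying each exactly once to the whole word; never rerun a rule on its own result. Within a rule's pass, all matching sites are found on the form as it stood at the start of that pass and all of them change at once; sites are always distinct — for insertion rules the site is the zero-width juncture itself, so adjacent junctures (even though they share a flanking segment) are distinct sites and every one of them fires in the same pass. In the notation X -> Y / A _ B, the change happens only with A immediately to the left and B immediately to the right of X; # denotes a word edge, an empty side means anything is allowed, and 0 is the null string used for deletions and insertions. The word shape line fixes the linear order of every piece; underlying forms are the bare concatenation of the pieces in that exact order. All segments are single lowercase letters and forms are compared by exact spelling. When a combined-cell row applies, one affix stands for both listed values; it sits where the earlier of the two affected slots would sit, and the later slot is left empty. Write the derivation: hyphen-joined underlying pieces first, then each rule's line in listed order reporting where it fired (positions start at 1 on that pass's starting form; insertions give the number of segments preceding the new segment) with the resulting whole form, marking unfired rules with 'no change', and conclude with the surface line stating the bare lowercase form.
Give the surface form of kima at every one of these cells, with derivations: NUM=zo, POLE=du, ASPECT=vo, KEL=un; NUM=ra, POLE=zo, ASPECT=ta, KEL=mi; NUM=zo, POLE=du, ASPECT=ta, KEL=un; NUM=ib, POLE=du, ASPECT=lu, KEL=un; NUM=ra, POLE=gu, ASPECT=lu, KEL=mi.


cell NUM=zo, POLE=du, ASPECT=vo, KEL=un:
underlying: ne-kima-tos-dn
1. f -> v, k -> g, s -> z, t -> d / _ Z: fires at position(s) 9: nekimatozdn
2. 0 -> e / C _ C #: inserts after position(s) 10: nekimatozden
3. 0 -> a / C _ C: inserts after position(s) 9: nekimatozaden
surface: nekimatozaden

cell NUM=ra, POLE=zo, ASPECT=ta, KEL=mi:
underlying: k-kima-nba-go-bu
1. f -> v, k -> g, s -> z, t -> d / _ Z: no change
2. 0 -> e / C _ C #: no change
3. 0 -> a / C _ C: inserts after position(s) 1, 6: kakimanabagobu
surface: kakimanabagobu

cell NUM=zo, POLE=du, ASPECT=ta, KEL=un:
underlying: ne-kima-nba-api-dn
1. f -> v, k -> g, s -> z, t -> d / _ Z: no change
2. 0 -> e / C _ C #: inserts after position(s) 13: nekimanbaapiden
3. 0 -> a / C _ C: inserts after position(s) 7: nekimanabaapiden
surface: nekimanabaapiden

cell NUM=ib, POLE=du, ASPECT=lu, KEL=un:
underlying: gu-kima-pak-api-dn
1. f -> v, k -> g, s -> z, t -> d / _ Z: no change
2. 0 -> e / C _ C #: inserts after position(s) 13: gukimapakapiden
3. 0 -> a / C _ C: no change
surface: gukimapakapiden

cell NUM=ra, POLE=gu, ASPECT=lu, KEL=mi:
underlying: k-kima-pak-go-ra
1. f -> v, k -> g, s -> z, t -> d / _ Z: fires at position(s) 8: kkimapaggora
2. 0 -> e / C _ C #: no change
3. 0 -> a / C _ C: inserts after position(s) 1, 8: kakimapagagora
surface: kakimapagagora


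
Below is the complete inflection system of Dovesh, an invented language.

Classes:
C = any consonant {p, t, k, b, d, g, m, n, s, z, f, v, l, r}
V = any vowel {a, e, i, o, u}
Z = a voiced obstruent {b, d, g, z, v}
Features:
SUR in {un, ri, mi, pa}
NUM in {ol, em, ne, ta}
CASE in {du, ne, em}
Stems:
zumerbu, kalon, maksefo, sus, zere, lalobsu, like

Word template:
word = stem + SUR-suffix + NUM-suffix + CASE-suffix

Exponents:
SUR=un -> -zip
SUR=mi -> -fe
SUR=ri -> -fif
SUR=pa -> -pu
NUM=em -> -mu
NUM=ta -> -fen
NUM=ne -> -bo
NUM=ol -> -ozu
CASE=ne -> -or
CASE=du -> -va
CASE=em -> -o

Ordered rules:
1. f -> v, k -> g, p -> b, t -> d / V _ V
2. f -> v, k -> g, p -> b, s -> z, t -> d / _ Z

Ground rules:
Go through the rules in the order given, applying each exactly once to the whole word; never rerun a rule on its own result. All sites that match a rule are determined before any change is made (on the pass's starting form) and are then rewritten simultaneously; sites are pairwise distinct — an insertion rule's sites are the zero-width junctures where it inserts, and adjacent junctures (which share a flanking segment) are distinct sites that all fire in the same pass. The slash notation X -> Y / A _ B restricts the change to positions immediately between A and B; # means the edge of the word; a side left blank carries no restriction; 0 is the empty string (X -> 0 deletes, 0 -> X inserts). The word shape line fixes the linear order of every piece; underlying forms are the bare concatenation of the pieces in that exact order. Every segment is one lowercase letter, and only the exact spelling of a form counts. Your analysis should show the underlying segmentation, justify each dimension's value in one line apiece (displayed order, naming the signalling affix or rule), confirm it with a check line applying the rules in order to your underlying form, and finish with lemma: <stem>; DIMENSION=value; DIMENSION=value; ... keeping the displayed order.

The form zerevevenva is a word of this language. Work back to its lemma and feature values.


underlying: zere-fe-fen-va
SUR=mi - signalled by the affix -fe
NUM=ta - signalled by the affix -fen
CASE=du - signalled by the affix -va
check: zerefefenva -> zerevevenva -> zerevevenva
lemma: zere; SUR=mi; NUM=ta; CASE=du


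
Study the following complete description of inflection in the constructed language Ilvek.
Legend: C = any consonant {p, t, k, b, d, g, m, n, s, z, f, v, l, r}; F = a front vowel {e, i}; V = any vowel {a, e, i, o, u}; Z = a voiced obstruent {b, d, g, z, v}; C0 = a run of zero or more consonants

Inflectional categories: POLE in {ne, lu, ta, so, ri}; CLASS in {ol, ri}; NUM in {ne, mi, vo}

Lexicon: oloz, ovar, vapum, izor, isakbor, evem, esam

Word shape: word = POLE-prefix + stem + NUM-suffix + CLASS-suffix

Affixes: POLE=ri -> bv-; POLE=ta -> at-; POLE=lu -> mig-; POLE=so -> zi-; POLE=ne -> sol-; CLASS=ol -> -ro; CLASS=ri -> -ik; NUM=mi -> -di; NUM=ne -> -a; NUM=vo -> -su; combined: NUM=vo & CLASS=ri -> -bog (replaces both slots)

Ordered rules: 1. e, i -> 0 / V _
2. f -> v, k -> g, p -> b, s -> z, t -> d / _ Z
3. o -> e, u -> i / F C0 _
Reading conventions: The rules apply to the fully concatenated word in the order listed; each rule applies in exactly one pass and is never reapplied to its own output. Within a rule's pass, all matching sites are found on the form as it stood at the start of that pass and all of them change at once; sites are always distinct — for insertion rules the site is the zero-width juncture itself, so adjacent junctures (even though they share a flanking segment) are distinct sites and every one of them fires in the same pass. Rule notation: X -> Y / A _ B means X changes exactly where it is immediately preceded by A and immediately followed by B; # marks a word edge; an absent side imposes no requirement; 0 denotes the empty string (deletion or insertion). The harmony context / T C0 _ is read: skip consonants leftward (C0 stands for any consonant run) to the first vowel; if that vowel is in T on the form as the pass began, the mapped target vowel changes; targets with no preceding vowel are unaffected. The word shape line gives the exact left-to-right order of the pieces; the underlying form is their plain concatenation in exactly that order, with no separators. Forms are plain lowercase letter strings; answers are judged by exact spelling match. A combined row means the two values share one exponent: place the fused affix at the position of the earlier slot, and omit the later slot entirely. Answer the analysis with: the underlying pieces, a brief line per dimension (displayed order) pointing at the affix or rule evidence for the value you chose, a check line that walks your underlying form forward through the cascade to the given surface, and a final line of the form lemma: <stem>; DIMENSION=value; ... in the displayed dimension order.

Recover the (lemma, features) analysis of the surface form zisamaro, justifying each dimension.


underlying: zi-esam-a-ro
POLE=so - signalled by the affix zi-
CLASS=ol - signalled by the affix -ro
NUM=ne - signalled by the affix -a
check: ziesamaro -> zisamaro -> zisamaro -> zisamaro
lemma: esam; POLE=so; CLASS=ol; NUM=ne


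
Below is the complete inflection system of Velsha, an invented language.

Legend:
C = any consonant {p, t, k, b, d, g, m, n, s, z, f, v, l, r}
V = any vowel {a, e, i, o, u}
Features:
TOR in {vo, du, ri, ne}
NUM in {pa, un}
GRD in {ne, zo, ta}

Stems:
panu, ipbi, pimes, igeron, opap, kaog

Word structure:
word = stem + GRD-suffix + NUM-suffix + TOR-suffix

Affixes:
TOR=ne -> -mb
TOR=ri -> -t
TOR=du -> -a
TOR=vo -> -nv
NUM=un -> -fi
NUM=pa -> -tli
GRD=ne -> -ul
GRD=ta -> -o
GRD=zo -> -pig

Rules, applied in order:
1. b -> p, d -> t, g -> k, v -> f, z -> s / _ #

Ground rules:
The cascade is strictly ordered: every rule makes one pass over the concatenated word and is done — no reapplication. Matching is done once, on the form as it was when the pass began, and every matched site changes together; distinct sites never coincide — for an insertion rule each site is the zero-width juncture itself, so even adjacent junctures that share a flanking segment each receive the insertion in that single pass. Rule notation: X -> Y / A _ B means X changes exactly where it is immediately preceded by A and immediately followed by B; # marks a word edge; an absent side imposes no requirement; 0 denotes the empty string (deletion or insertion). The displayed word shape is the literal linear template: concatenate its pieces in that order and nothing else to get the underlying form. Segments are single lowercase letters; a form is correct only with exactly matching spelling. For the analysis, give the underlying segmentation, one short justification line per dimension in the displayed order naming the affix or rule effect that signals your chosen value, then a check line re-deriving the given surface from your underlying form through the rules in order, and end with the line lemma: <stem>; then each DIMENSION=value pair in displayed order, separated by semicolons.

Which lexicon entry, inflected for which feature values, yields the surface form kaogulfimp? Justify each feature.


underlying: kaog-ul-fi-mb
TOR=ne - signalled by the affix -mb
NUM=un - signalled by the affix -fi
GRD=ne - signalled by the affix -ul
check: kaogulfimb -> kaogulfimp
lemma: kaog; TOR=ne; NUM=un; GRD=ne


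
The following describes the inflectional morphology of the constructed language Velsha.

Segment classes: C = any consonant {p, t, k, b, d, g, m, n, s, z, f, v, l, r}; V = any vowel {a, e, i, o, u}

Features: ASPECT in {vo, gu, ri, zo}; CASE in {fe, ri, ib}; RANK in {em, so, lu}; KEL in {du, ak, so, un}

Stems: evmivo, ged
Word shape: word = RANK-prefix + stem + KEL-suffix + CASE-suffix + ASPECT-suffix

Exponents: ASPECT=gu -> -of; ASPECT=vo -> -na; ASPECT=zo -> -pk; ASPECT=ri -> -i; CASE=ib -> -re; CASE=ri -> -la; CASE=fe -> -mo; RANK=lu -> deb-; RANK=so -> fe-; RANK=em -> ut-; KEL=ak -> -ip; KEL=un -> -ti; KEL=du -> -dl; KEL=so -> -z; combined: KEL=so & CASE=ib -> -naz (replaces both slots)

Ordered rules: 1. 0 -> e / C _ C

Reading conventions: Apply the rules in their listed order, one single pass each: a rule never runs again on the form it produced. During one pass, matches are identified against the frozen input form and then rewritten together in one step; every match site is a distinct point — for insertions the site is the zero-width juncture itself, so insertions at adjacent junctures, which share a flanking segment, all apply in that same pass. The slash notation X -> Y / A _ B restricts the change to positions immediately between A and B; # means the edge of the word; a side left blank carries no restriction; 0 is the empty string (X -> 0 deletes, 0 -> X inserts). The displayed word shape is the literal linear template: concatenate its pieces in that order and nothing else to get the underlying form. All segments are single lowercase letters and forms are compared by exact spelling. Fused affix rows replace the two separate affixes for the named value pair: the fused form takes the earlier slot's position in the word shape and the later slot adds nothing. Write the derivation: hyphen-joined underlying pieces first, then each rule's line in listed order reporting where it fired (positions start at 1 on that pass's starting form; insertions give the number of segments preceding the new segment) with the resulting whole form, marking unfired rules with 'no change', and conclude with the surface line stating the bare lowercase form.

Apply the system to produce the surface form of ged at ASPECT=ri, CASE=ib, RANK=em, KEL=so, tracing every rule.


underlying: ut-ged-naz-i
1. 0 -> e / C _ C: inserts after position(s) 2, 5: utegedenazi
surface: utegedenazi


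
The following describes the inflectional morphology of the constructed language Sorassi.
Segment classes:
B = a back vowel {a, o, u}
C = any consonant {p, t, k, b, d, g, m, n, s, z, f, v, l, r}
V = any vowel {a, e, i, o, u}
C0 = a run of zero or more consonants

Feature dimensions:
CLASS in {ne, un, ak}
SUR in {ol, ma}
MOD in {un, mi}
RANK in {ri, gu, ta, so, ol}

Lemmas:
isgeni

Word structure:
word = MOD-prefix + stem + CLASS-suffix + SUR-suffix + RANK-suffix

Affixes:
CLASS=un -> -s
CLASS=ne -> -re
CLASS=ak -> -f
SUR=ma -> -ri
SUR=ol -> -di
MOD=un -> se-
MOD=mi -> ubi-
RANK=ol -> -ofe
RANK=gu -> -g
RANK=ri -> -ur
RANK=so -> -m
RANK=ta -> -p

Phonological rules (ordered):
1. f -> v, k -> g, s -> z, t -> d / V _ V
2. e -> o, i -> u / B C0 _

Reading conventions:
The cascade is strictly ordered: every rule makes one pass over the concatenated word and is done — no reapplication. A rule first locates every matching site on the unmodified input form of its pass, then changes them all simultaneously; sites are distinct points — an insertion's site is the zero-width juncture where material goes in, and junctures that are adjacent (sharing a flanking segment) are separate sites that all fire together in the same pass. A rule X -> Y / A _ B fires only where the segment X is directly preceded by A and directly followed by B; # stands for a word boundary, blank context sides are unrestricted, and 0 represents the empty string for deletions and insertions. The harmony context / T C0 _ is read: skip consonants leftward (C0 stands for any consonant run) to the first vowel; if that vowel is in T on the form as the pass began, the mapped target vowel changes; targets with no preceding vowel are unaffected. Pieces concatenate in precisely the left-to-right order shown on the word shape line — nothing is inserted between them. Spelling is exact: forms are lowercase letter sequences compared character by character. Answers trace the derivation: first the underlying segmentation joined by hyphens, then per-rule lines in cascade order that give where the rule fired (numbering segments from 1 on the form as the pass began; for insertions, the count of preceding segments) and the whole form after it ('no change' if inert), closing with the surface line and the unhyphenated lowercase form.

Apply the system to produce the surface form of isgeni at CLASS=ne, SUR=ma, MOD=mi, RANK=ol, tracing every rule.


underlying: ubi-isgeni-re-ri-ofe
1. f -> v, k -> g, s -> z, t -> d / V _ V: fires at position(s) 15: ubiisgenireriove
2. e -> o, i -> u / B C0 _: fires at position(s) 3, 16: ubuisgenireriovo
surface: ubuisgenireriovo


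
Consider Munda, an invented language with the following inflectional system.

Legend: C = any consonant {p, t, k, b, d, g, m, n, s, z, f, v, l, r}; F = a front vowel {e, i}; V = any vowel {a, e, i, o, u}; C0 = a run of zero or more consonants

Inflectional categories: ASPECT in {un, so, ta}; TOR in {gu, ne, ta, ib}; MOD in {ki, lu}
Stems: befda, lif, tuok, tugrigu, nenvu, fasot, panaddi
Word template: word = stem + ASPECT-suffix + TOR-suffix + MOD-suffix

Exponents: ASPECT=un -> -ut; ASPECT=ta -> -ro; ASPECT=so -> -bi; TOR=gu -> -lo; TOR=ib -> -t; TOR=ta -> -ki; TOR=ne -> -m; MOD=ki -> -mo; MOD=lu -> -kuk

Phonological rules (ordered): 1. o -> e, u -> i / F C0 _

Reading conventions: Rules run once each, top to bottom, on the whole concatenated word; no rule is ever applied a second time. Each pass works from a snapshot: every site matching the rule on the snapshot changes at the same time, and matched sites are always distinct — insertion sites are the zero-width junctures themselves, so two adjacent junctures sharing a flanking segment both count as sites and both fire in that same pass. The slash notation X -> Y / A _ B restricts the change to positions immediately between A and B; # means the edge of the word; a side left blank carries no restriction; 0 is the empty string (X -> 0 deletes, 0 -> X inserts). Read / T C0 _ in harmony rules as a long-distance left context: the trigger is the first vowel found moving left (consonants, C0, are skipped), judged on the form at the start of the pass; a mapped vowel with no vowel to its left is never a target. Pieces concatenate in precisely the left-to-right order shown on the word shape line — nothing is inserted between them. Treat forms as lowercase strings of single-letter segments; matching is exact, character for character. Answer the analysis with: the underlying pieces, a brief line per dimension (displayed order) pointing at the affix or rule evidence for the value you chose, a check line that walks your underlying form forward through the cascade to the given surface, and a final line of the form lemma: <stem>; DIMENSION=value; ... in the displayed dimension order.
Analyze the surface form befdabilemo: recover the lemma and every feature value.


underlying: befda-bi-lo-mo
ASPECT=so - signalled by the affix -bi
TOR=gu - signalled by the affix -lo
MOD=ki - signalled by the affix -mo
check: befdabilomo -> befdabilemo
lemma: befda; ASPECT=so; TOR=gu; MOD=ki


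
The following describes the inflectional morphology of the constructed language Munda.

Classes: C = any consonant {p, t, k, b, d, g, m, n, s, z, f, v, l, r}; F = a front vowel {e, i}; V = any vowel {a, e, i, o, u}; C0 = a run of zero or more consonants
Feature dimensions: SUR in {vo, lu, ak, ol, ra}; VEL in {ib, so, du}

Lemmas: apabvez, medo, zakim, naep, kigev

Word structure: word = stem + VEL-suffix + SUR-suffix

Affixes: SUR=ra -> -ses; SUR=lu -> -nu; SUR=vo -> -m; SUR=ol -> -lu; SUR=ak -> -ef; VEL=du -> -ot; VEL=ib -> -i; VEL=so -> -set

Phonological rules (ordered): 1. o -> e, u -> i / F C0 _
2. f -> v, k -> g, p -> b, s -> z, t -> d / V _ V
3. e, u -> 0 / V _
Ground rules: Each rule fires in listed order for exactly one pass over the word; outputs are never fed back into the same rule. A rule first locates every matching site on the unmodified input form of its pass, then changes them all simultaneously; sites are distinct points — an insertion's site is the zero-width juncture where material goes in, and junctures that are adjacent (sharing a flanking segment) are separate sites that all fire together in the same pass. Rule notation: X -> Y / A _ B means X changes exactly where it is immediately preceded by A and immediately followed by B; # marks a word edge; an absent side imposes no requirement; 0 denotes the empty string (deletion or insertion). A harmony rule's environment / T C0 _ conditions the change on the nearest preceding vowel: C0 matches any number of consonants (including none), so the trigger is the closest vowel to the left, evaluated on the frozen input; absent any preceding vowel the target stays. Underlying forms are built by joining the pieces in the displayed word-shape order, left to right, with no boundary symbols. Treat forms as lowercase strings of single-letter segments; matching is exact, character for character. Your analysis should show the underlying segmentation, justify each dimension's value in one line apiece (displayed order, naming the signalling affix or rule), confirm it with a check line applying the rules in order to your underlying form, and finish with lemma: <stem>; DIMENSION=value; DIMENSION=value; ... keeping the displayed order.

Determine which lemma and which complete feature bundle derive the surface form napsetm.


underlying: naep-set-m
SUR=vo - signalled by the affix -m
VEL=so - signalled by the affix -set
check: naepsetm -> naepsetm -> naepsetm -> napsetm
lemma: naep; SUR=vo; VEL=so


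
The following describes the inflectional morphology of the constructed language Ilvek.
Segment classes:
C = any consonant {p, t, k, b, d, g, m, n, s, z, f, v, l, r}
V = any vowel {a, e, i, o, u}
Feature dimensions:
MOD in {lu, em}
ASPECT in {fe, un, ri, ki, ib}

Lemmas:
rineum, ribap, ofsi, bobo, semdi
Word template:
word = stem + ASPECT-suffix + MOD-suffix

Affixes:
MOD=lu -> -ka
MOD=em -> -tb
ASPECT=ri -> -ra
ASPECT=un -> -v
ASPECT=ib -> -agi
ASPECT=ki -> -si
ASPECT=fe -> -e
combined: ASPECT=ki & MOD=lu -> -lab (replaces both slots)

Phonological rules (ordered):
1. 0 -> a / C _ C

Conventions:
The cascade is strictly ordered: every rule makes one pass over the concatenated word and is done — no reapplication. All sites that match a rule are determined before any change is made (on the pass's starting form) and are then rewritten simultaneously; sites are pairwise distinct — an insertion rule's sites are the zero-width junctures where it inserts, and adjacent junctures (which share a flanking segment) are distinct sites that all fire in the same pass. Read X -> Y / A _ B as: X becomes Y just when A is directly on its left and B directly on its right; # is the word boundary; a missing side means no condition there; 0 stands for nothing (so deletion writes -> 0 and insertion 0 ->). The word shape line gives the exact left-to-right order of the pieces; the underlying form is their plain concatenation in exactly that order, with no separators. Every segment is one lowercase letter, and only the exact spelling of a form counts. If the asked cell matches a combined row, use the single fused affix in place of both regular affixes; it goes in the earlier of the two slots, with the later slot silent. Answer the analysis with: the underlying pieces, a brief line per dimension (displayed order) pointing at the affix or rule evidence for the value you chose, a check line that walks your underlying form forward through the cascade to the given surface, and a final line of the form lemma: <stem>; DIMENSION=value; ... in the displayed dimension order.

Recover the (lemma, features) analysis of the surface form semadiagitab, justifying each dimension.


underlying: semdi-agi-tb
MOD=em - signalled by the affix -tb
ASPECT=ib - signalled by the affix -agi
check: semdiagitb -> semadiagitab
lemma: semdi; MOD=em; ASPECT=ib


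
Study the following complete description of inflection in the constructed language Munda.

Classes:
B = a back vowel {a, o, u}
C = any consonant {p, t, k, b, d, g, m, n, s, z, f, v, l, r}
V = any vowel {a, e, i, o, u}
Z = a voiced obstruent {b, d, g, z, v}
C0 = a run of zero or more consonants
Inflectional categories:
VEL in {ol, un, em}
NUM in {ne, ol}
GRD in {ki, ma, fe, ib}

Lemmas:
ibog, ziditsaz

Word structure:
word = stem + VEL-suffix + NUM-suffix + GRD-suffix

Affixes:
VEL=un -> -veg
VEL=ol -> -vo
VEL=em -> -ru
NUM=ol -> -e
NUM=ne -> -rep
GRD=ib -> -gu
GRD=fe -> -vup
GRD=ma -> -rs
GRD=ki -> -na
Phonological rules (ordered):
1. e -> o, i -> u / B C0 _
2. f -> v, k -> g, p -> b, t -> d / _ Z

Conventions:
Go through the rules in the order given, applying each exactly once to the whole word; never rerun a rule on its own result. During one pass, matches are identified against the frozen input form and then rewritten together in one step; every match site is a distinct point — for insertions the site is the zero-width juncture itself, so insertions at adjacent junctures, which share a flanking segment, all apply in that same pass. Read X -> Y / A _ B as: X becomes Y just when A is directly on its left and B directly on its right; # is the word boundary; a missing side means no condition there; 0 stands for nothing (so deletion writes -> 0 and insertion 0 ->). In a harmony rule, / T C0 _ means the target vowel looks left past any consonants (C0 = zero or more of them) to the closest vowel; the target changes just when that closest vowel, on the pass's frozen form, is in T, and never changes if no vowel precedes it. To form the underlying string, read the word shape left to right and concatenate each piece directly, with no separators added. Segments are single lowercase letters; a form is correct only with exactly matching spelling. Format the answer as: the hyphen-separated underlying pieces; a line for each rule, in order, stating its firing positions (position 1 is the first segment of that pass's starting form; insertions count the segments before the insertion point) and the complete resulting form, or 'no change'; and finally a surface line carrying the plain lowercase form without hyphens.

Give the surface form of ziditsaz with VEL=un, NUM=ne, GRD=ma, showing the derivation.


underlying: ziditsaz-veg-rep-rs
1. e -> o, i -> u / B C0 _: fires at position(s) 10: ziditsazvogreprs
2. f -> v, k -> g, p -> b, t -> d / _ Z: no change
surface: ziditsazvogreprs


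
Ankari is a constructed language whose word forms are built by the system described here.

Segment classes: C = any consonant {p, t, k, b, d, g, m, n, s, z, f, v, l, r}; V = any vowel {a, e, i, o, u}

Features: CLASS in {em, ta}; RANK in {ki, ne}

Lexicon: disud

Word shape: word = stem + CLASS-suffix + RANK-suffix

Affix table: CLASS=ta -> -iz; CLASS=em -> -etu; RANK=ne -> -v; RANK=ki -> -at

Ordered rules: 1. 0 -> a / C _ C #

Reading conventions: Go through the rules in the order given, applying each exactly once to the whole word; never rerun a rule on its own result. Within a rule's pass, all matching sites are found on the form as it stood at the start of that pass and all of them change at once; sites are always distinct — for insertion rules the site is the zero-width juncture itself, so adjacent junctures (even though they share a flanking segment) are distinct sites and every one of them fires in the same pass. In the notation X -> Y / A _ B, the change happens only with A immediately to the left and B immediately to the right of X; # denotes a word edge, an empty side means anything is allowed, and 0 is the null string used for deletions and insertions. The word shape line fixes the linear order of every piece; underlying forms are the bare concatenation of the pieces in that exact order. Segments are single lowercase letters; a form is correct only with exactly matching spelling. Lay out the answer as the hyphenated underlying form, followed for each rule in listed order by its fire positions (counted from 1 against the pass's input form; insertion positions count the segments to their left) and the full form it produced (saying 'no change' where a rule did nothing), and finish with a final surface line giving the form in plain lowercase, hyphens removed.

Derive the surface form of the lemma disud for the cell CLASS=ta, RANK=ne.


underlying: disud-iz-v
1. 0 -> a / C _ C #: inserts after position(s) 7: disudizav
surface: disudizav
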